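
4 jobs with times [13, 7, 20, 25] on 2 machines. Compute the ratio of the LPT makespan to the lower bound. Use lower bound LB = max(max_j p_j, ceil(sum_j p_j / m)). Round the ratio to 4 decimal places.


LPT order: [25, 20, 13, 7]
Machine loads after assignment: [32, 33]
LPT makespan = 33
Lower bound = max(max_job, ceil(total/2)) = max(25, 33) = 33
Ratio = 33 / 33 = 1.0

1.0


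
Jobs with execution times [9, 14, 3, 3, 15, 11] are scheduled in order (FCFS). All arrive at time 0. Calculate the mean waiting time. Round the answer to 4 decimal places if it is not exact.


FCFS order (as given): [9, 14, 3, 3, 15, 11]
Waiting times:
  Job 1: wait = 0
  Job 2: wait = 9
  Job 3: wait = 23
  Job 4: wait = 26
  Job 5: wait = 29
  Job 6: wait = 44
Sum of waiting times = 131
Average waiting time = 131/6 = 21.8333

21.8333


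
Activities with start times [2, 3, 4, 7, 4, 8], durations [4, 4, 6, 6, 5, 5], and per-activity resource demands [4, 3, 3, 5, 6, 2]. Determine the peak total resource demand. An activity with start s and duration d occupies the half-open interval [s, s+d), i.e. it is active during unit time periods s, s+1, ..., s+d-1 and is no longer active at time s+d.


Each activity i is active on [start_i, start_i + duration_i).
Compute total resource usage per time slot:
  t=0: active resources = [], total = 0
  t=1: active resources = [], total = 0
  t=2: active resources = [4], total = 4
  t=3: active resources = [4, 3], total = 7
  t=4: active resources = [4, 3, 3, 6], total = 16
  t=5: active resources = [4, 3, 3, 6], total = 16
  t=6: active resources = [3, 3, 6], total = 12
  t=7: active resources = [3, 5, 6], total = 14
  t=8: active resources = [3, 5, 6, 2], total = 16
  t=9: active resources = [3, 5, 2], total = 10
  t=10: active resources = [5, 2], total = 7
  t=11: active resources = [5, 2], total = 7
  t=12: active resources = [5, 2], total = 7
Peak resource demand = 16

16


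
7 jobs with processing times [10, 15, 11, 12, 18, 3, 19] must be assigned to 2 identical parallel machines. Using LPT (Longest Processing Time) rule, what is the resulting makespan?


Sort jobs in decreasing order (LPT): [19, 18, 15, 12, 11, 10, 3]
Assign each job to the least loaded machine:
  Machine 1: jobs [19, 12, 11, 3], load = 45
  Machine 2: jobs [18, 15, 10], load = 43
Makespan = max load = 45

45


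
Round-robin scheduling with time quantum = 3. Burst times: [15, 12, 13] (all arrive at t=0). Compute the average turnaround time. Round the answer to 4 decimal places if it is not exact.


Time quantum = 3
Execution trace:
  J1 runs 3 units, time = 3
  J2 runs 3 units, time = 6
  J3 runs 3 units, time = 9
  J1 runs 3 units, time = 12
  J2 runs 3 units, time = 15
  J3 runs 3 units, time = 18
  J1 runs 3 units, time = 21
  J2 runs 3 units, time = 24
  J3 runs 3 units, time = 27
  J1 runs 3 units, time = 30
  J2 runs 3 units, time = 33
  J3 runs 3 units, time = 36
  J1 runs 3 units, time = 39
  J3 runs 1 units, time = 40
Finish times: [39, 33, 40]
Average turnaround = 112/3 = 37.3333

37.3333


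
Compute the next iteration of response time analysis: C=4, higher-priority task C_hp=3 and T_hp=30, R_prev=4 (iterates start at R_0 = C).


R_next = C + ceil(R_prev / T_hp) * C_hp
ceil(4 / 30) = ceil(0.1333) = 1
Interference = 1 * 3 = 3
R_next = 4 + 3 = 7

7


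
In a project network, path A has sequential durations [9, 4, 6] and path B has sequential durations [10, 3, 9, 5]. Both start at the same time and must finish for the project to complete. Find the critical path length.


Path A total = 9 + 4 + 6 = 19
Path B total = 10 + 3 + 9 + 5 = 27
Critical path = longest path = max(19, 27) = 27

27


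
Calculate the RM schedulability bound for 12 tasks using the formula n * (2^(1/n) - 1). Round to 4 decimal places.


Compute 2^(1/12) = 1.0594630944
Subtract 1: 1.0594630944 - 1 = 0.0594630944
Multiply by n: 12 * 0.0594630944 = 0.7135571328
Round to 4 dp: 0.7136

0.7136


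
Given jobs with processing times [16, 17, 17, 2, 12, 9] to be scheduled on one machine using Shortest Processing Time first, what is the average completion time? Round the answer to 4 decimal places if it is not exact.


Sort jobs by processing time (SPT order): [2, 9, 12, 16, 17, 17]
Compute completion times sequentially:
  Job 1: processing = 2, completes at 2
  Job 2: processing = 9, completes at 11
  Job 3: processing = 12, completes at 23
  Job 4: processing = 16, completes at 39
  Job 5: processing = 17, completes at 56
  Job 6: processing = 17, completes at 73
Sum of completion times = 204
Average completion time = 204/6 = 34.0

34.0


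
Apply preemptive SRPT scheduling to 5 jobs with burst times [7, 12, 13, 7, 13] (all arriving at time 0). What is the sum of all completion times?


Since all jobs arrive at t=0, SRPT equals SPT ordering.
SPT order: [7, 7, 12, 13, 13]
Completion times:
  Job 1: p=7, C=7
  Job 2: p=7, C=14
  Job 3: p=12, C=26
  Job 4: p=13, C=39
  Job 5: p=13, C=52
Total completion time = 7 + 14 + 26 + 39 + 52 = 138

138


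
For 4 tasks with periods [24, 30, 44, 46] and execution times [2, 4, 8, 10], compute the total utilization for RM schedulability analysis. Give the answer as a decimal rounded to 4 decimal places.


Compute individual utilizations (exact fractions):
  Task 1: C/T = 2/24 = 1/12 (approx. 0.0833)
  Task 2: C/T = 4/30 = 2/15 (approx. 0.1333)
  Task 3: C/T = 8/44 = 2/11 (approx. 0.1818)
  Task 4: C/T = 10/46 = 5/23 (approx. 0.2174)
Total utilization U = 1/12 + 2/15 + 2/11 + 5/23 = 9349/15180
Rounded to 4 decimal places: U = 0.6159
RM (Liu & Layland) bound for 4 tasks = 0.756828; compare with U = 9349/15180 (approx. 0.615876)
U <= bound, so schedulable by RM sufficient condition.

0.6159


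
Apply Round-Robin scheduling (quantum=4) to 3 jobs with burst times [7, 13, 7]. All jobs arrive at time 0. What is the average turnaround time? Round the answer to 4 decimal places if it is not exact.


Time quantum = 4
Execution trace:
  J1 runs 4 units, time = 4
  J2 runs 4 units, time = 8
  J3 runs 4 units, time = 12
  J1 runs 3 units, time = 15
  J2 runs 4 units, time = 19
  J3 runs 3 units, time = 22
  J2 runs 4 units, time = 26
  J2 runs 1 units, time = 27
Finish times: [15, 27, 22]
Average turnaround = 64/3 = 21.3333

21.3333


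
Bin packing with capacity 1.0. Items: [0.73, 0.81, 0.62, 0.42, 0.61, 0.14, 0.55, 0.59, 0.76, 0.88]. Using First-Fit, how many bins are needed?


Place items sequentially using First-Fit:
  Item 0.73 -> new Bin 1
  Item 0.81 -> new Bin 2
  Item 0.62 -> new Bin 3
  Item 0.42 -> new Bin 4
  Item 0.61 -> new Bin 5
  Item 0.14 -> Bin 1 (now 0.87)
  Item 0.55 -> Bin 4 (now 0.97)
  Item 0.59 -> new Bin 6
  Item 0.76 -> new Bin 7
  Item 0.88 -> new Bin 8
Total bins used = 8

8


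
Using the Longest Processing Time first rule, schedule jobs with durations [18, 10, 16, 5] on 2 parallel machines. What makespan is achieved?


Sort jobs in decreasing order (LPT): [18, 16, 10, 5]
Assign each job to the least loaded machine:
  Machine 1: jobs [18, 5], load = 23
  Machine 2: jobs [16, 10], load = 26
Makespan = max load = 26

26


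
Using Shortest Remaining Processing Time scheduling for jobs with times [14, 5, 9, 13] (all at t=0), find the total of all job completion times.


Since all jobs arrive at t=0, SRPT equals SPT ordering.
SPT order: [5, 9, 13, 14]
Completion times:
  Job 1: p=5, C=5
  Job 2: p=9, C=14
  Job 3: p=13, C=27
  Job 4: p=14, C=41
Total completion time = 5 + 14 + 27 + 41 = 87

87


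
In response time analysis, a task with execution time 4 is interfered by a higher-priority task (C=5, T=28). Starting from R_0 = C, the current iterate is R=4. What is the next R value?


R_next = C + ceil(R_prev / T_hp) * C_hp
ceil(4 / 28) = ceil(0.1429) = 1
Interference = 1 * 5 = 5
R_next = 4 + 5 = 9

9


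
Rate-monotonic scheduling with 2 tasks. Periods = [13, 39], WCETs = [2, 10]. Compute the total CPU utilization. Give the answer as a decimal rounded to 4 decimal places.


Compute individual utilizations (exact fractions):
  Task 1: C/T = 2/13 (approx. 0.1538)
  Task 2: C/T = 10/39 (approx. 0.2564)
Total utilization U = 2/13 + 10/39 = 16/39
Rounded to 4 decimal places: U = 0.4103
RM (Liu & Layland) bound for 2 tasks = 0.828427; compare with U = 16/39 (approx. 0.410256)
U <= bound, so schedulable by RM sufficient condition.

0.4103


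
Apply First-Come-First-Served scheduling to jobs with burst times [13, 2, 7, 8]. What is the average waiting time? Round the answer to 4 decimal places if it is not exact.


FCFS order (as given): [13, 2, 7, 8]
Waiting times:
  Job 1: wait = 0
  Job 2: wait = 13
  Job 3: wait = 15
  Job 4: wait = 22
Sum of waiting times = 50
Average waiting time = 50/4 = 12.5

12.5


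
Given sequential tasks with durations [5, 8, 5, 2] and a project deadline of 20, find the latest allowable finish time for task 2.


LF(activity 2) = deadline - sum of successor durations
Successors: activities 3 through 4 with durations [5, 2]
Sum of successor durations = 7
LF = 20 - 7 = 13

13


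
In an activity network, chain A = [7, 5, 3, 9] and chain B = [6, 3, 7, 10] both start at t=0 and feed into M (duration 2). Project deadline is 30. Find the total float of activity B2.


Forward pass: ES(B2) = sum of predecessors on chain B = 6
EF = ES + duration = 6 + 3 = 9
Backward pass: LF(M) = deadline = 30; LS(M) = 30 - 2 = 28
LF(B2) = LS(M) - sum(successors on chain B) = 28 - 17 = 11
LS = LF - duration = 11 - 3 = 8
Total float = LS - ES = 8 - 6 = 2

2


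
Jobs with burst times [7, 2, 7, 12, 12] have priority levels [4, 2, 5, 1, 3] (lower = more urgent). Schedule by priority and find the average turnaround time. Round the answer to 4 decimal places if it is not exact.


Sort by priority (ascending = highest first):
Order: [(1, 12), (2, 2), (3, 12), (4, 7), (5, 7)]
Completion times:
  Priority 1, burst=12, C=12
  Priority 2, burst=2, C=14
  Priority 3, burst=12, C=26
  Priority 4, burst=7, C=33
  Priority 5, burst=7, C=40
Average turnaround = 125/5 = 25.0

25.0


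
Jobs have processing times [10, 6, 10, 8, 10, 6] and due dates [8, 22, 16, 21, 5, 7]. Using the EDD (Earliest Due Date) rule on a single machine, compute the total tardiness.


Sort by due date (EDD order): [(10, 5), (6, 7), (10, 8), (10, 16), (8, 21), (6, 22)]
Compute completion times and tardiness:
  Job 1: p=10, d=5, C=10, tardiness=max(0,10-5)=5
  Job 2: p=6, d=7, C=16, tardiness=max(0,16-7)=9
  Job 3: p=10, d=8, C=26, tardiness=max(0,26-8)=18
  Job 4: p=10, d=16, C=36, tardiness=max(0,36-16)=20
  Job 5: p=8, d=21, C=44, tardiness=max(0,44-21)=23
  Job 6: p=6, d=22, C=50, tardiness=max(0,50-22)=28
Total tardiness = 103

103


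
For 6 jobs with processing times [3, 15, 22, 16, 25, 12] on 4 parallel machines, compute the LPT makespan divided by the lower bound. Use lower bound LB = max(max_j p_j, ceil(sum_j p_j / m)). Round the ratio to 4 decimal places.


LPT order: [25, 22, 16, 15, 12, 3]
Machine loads after assignment: [25, 22, 19, 27]
LPT makespan = 27
Lower bound = max(max_job, ceil(total/4)) = max(25, 24) = 25
Ratio = 27 / 25 = 1.08

1.08


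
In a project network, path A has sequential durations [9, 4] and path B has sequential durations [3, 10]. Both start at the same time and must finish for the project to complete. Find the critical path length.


Path A total = 9 + 4 = 13
Path B total = 3 + 10 = 13
Critical path = longest path = max(13, 13) = 13

13


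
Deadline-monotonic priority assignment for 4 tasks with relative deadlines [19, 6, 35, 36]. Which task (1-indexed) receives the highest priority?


Sort tasks by relative deadline (ascending):
  Task 2: deadline = 6
  Task 1: deadline = 19
  Task 3: deadline = 35
  Task 4: deadline = 36
Priority order (highest first): [2, 1, 3, 4]
Highest priority task = 2

2


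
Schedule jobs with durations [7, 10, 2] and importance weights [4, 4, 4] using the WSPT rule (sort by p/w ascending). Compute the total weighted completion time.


Compute p/w ratios and sort ascending (WSPT): [(2, 4), (7, 4), (10, 4)]
Compute weighted completion times:
  Job (p=2,w=4): C=2, w*C=4*2=8
  Job (p=7,w=4): C=9, w*C=4*9=36
  Job (p=10,w=4): C=19, w*C=4*19=76
Total weighted completion time = 120

120


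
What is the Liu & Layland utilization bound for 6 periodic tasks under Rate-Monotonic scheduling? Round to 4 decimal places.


Compute 2^(1/6) = 1.1224620483
Subtract 1: 1.1224620483 - 1 = 0.1224620483
Multiply by n: 6 * 0.1224620483 = 0.7347722898
Round to 4 dp: 0.7348

0.7348


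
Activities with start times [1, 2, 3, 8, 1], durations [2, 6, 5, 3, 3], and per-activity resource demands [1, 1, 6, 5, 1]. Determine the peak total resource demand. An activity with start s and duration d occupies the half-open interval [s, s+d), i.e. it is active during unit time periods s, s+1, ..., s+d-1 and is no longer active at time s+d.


Each activity i is active on [start_i, start_i + duration_i).
Compute total resource usage per time slot:
  t=0: active resources = [], total = 0
  t=1: active resources = [1, 1], total = 2
  t=2: active resources = [1, 1, 1], total = 3
  t=3: active resources = [1, 6, 1], total = 8
  t=4: active resources = [1, 6], total = 7
  t=5: active resources = [1, 6], total = 7
  t=6: active resources = [1, 6], total = 7
  t=7: active resources = [1, 6], total = 7
  t=8: active resources = [5], total = 5
  t=9: active resources = [5], total = 5
  t=10: active resources = [5], total = 5
Peak resource demand = 8

8


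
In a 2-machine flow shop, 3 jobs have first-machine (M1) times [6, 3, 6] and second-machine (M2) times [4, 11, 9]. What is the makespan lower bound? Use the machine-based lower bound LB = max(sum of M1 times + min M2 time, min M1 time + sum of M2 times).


LB1 = sum(M1 times) + min(M2 times) = 15 + 4 = 19
LB2 = min(M1 times) + sum(M2 times) = 3 + 24 = 27
Lower bound = max(LB1, LB2) = max(19, 27) = 27

27


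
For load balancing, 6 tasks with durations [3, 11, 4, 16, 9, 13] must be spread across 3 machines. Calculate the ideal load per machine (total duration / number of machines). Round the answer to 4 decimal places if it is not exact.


Total processing time = 3 + 11 + 4 + 16 + 9 + 13 = 56
Number of machines = 3
Ideal balanced load = 56 / 3 = 18.6667

18.6667


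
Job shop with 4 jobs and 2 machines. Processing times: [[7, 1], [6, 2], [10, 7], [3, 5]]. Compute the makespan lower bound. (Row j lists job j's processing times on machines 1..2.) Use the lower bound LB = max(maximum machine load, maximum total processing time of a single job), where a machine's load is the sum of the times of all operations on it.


Machine loads:
  Machine 1: 7 + 6 + 10 + 3 = 26
  Machine 2: 1 + 2 + 7 + 5 = 15
Max machine load = 26
Job totals:
  Job 1: 8
  Job 2: 8
  Job 3: 17
  Job 4: 8
Max job total = 17
Lower bound = max(26, 17) = 26

26


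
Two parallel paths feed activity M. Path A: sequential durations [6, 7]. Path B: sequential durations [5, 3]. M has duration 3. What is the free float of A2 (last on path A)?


ES(A2) = sum of predecessors on chain A = 6
EF(A2) = ES + duration = 6 + 7 = 13
Successor of A2 is M. ES(M) = max(sum(A), sum(B)) = max(13, 8) = 13
Free float = ES(successor) - EF(current) = 13 - 13 = 0

0


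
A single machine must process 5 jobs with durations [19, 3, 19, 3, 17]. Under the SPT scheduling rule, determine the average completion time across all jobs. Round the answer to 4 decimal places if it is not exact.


Sort jobs by processing time (SPT order): [3, 3, 17, 19, 19]
Compute completion times sequentially:
  Job 1: processing = 3, completes at 3
  Job 2: processing = 3, completes at 6
  Job 3: processing = 17, completes at 23
  Job 4: processing = 19, completes at 42
  Job 5: processing = 19, completes at 61
Sum of completion times = 135
Average completion time = 135/5 = 27.0

27.0


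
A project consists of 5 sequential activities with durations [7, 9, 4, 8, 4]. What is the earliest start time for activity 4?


Activity 4 starts after activities 1 through 3 complete.
Predecessor durations: [7, 9, 4]
ES = 7 + 9 + 4 = 20

20


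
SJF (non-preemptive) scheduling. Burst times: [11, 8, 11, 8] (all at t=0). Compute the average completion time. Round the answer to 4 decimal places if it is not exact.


SJF order (ascending): [8, 8, 11, 11]
Completion times:
  Job 1: burst=8, C=8
  Job 2: burst=8, C=16
  Job 3: burst=11, C=27
  Job 4: burst=11, C=38
Average completion = 89/4 = 22.25

22.25


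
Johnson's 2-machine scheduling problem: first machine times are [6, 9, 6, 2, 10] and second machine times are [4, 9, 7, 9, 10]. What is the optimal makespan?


Apply Johnson's rule:
  Group 1 (a <= b): [(4, 2, 9), (3, 6, 7), (2, 9, 9), (5, 10, 10)]
  Group 2 (a > b): [(1, 6, 4)]
Optimal job order: [4, 3, 2, 5, 1]
Schedule:
  Job 4: M1 done at 2, M2 done at 11
  Job 3: M1 done at 8, M2 done at 18
  Job 2: M1 done at 17, M2 done at 27
  Job 5: M1 done at 27, M2 done at 37
  Job 1: M1 done at 33, M2 done at 41
Makespan = 41

41


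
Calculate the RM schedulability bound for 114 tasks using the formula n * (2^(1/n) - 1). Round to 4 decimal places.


Compute 2^(1/114) = 1.0060987606
Subtract 1: 1.0060987606 - 1 = 0.0060987606
Multiply by n: 114 * 0.0060987606 = 0.6952587084
Round to 4 dp: 0.6953

0.6953


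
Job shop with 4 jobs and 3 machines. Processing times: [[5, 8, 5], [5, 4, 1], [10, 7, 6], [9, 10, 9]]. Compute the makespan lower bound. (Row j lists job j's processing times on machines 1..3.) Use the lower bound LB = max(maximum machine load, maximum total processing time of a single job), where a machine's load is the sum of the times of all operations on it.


Machine loads:
  Machine 1: 5 + 5 + 10 + 9 = 29
  Machine 2: 8 + 4 + 7 + 10 = 29
  Machine 3: 5 + 1 + 6 + 9 = 21
Max machine load = 29
Job totals:
  Job 1: 18
  Job 2: 10
  Job 3: 23
  Job 4: 28
Max job total = 28
Lower bound = max(29, 28) = 29

29


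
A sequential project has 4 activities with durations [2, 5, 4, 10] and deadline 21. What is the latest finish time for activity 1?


LF(activity 1) = deadline - sum of successor durations
Successors: activities 2 through 4 with durations [5, 4, 10]
Sum of successor durations = 19
LF = 21 - 19 = 2

2


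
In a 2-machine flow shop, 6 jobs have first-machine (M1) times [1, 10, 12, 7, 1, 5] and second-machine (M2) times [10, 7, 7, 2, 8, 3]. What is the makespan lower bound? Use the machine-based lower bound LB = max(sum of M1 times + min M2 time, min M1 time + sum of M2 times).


LB1 = sum(M1 times) + min(M2 times) = 36 + 2 = 38
LB2 = min(M1 times) + sum(M2 times) = 1 + 37 = 38
Lower bound = max(LB1, LB2) = max(38, 38) = 38

38


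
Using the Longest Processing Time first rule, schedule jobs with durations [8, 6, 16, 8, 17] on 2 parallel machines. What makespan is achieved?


Sort jobs in decreasing order (LPT): [17, 16, 8, 8, 6]
Assign each job to the least loaded machine:
  Machine 1: jobs [17, 8], load = 25
  Machine 2: jobs [16, 8, 6], load = 30
Makespan = max load = 30

30


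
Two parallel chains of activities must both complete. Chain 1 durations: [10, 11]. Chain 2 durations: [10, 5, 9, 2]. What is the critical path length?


Path A total = 10 + 11 = 21
Path B total = 10 + 5 + 9 + 2 = 26
Critical path = longest path = max(21, 26) = 26

26


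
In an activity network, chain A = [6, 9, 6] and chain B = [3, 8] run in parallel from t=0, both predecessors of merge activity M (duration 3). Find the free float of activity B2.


ES(B2) = sum of predecessors on chain B = 3
EF(B2) = ES + duration = 3 + 8 = 11
Successor of B2 is M. ES(M) = max(sum(A), sum(B)) = max(21, 11) = 21
Free float = ES(successor) - EF(current) = 21 - 11 = 10

10


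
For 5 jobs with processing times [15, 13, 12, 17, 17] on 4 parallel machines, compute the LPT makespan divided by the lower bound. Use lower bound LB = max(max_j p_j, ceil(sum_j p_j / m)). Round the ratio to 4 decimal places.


LPT order: [17, 17, 15, 13, 12]
Machine loads after assignment: [17, 17, 15, 25]
LPT makespan = 25
Lower bound = max(max_job, ceil(total/4)) = max(17, 19) = 19
Ratio = 25 / 19 = 1.3158

1.3158


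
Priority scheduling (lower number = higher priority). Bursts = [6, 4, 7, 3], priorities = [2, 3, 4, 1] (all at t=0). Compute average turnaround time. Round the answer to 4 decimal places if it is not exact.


Sort by priority (ascending = highest first):
Order: [(1, 3), (2, 6), (3, 4), (4, 7)]
Completion times:
  Priority 1, burst=3, C=3
  Priority 2, burst=6, C=9
  Priority 3, burst=4, C=13
  Priority 4, burst=7, C=20
Average turnaround = 45/4 = 11.25

11.25


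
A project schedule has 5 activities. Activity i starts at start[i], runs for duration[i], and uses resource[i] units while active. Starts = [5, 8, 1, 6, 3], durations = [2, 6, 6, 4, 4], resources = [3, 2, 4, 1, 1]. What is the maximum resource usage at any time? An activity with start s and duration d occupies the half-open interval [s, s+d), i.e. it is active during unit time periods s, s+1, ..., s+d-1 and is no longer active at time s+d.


Each activity i is active on [start_i, start_i + duration_i).
Compute total resource usage per time slot:
  t=0: active resources = [], total = 0
  t=1: active resources = [4], total = 4
  t=2: active resources = [4], total = 4
  t=3: active resources = [4, 1], total = 5
  t=4: active resources = [4, 1], total = 5
  t=5: active resources = [3, 4, 1], total = 8
  t=6: active resources = [3, 4, 1, 1], total = 9
  t=7: active resources = [1], total = 1
  t=8: active resources = [2, 1], total = 3
  t=9: active resources = [2, 1], total = 3
  t=10: active resources = [2], total = 2
  t=11: active resources = [2], total = 2
  t=12: active resources = [2], total = 2
  t=13: active resources = [2], total = 2
Peak resource demand = 9

9


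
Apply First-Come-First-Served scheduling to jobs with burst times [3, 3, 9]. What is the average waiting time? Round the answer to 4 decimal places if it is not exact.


FCFS order (as given): [3, 3, 9]
Waiting times:
  Job 1: wait = 0
  Job 2: wait = 3
  Job 3: wait = 6
Sum of waiting times = 9
Average waiting time = 9/3 = 3.0

3.0


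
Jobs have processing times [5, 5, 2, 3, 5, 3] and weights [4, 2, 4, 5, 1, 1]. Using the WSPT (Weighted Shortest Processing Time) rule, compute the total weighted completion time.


Compute p/w ratios and sort ascending (WSPT): [(2, 4), (3, 5), (5, 4), (5, 2), (3, 1), (5, 1)]
Compute weighted completion times:
  Job (p=2,w=4): C=2, w*C=4*2=8
  Job (p=3,w=5): C=5, w*C=5*5=25
  Job (p=5,w=4): C=10, w*C=4*10=40
  Job (p=5,w=2): C=15, w*C=2*15=30
  Job (p=3,w=1): C=18, w*C=1*18=18
  Job (p=5,w=1): C=23, w*C=1*23=23
Total weighted completion time = 144

144


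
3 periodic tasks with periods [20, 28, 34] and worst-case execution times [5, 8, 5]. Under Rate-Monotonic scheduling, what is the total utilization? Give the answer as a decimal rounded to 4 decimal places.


Compute individual utilizations (exact fractions):
  Task 1: C/T = 5/20 = 1/4 (approx. 0.25)
  Task 2: C/T = 8/28 = 2/7 (approx. 0.2857)
  Task 3: C/T = 5/34 (approx. 0.1471)
Total utilization U = 1/4 + 2/7 + 5/34 = 325/476
Rounded to 4 decimal places: U = 0.6828
RM (Liu & Layland) bound for 3 tasks = 0.779763; compare with U = 325/476 (approx. 0.682773)
U <= bound, so schedulable by RM sufficient condition.

0.6828


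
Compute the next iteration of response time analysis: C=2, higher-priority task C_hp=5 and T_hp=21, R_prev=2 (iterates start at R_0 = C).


R_next = C + ceil(R_prev / T_hp) * C_hp
ceil(2 / 21) = ceil(0.0952) = 1
Interference = 1 * 5 = 5
R_next = 2 + 5 = 7

7


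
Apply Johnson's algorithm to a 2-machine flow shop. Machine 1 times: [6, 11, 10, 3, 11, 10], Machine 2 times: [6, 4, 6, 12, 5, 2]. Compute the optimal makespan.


Apply Johnson's rule:
  Group 1 (a <= b): [(4, 3, 12), (1, 6, 6)]
  Group 2 (a > b): [(3, 10, 6), (5, 11, 5), (2, 11, 4), (6, 10, 2)]
Optimal job order: [4, 1, 3, 5, 2, 6]
Schedule:
  Job 4: M1 done at 3, M2 done at 15
  Job 1: M1 done at 9, M2 done at 21
  Job 3: M1 done at 19, M2 done at 27
  Job 5: M1 done at 30, M2 done at 35
  Job 2: M1 done at 41, M2 done at 45
  Job 6: M1 done at 51, M2 done at 53
Makespan = 53

53


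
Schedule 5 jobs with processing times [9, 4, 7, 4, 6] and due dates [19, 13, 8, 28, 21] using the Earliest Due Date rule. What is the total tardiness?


Sort by due date (EDD order): [(7, 8), (4, 13), (9, 19), (6, 21), (4, 28)]
Compute completion times and tardiness:
  Job 1: p=7, d=8, C=7, tardiness=max(0,7-8)=0
  Job 2: p=4, d=13, C=11, tardiness=max(0,11-13)=0
  Job 3: p=9, d=19, C=20, tardiness=max(0,20-19)=1
  Job 4: p=6, d=21, C=26, tardiness=max(0,26-21)=5
  Job 5: p=4, d=28, C=30, tardiness=max(0,30-28)=2
Total tardiness = 8

8


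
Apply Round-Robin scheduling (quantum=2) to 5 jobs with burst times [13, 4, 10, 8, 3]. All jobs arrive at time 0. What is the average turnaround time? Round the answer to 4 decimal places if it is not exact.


Time quantum = 2
Execution trace:
  J1 runs 2 units, time = 2
  J2 runs 2 units, time = 4
  J3 runs 2 units, time = 6
  J4 runs 2 units, time = 8
  J5 runs 2 units, time = 10
  J1 runs 2 units, time = 12
  J2 runs 2 units, time = 14
  J3 runs 2 units, time = 16
  J4 runs 2 units, time = 18
  J5 runs 1 units, time = 19
  J1 runs 2 units, time = 21
  J3 runs 2 units, time = 23
  J4 runs 2 units, time = 25
  J1 runs 2 units, time = 27
  J3 runs 2 units, time = 29
  J4 runs 2 units, time = 31
  J1 runs 2 units, time = 33
  J3 runs 2 units, time = 35
  J1 runs 2 units, time = 37
  J1 runs 1 units, time = 38
Finish times: [38, 14, 35, 31, 19]
Average turnaround = 137/5 = 27.4

27.4


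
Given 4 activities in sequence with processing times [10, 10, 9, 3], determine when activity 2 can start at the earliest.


Activity 2 starts after activities 1 through 1 complete.
Predecessor durations: [10]
ES = 10 = 10

10


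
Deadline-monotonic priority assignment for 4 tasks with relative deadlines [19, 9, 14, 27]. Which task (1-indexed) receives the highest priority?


Sort tasks by relative deadline (ascending):
  Task 2: deadline = 9
  Task 3: deadline = 14
  Task 1: deadline = 19
  Task 4: deadline = 27
Priority order (highest first): [2, 3, 1, 4]
Highest priority task = 2

2


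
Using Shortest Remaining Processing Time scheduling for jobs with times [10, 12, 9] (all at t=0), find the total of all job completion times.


Since all jobs arrive at t=0, SRPT equals SPT ordering.
SPT order: [9, 10, 12]
Completion times:
  Job 1: p=9, C=9
  Job 2: p=10, C=19
  Job 3: p=12, C=31
Total completion time = 9 + 19 + 31 = 59

59


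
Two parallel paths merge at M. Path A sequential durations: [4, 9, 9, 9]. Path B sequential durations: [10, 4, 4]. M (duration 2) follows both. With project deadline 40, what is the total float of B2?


Forward pass: ES(B2) = sum of predecessors on chain B = 10
EF = ES + duration = 10 + 4 = 14
Backward pass: LF(M) = deadline = 40; LS(M) = 40 - 2 = 38
LF(B2) = LS(M) - sum(successors on chain B) = 38 - 4 = 34
LS = LF - duration = 34 - 4 = 30
Total float = LS - ES = 30 - 10 = 20

20


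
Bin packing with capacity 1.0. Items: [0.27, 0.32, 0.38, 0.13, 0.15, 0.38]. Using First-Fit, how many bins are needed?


Place items sequentially using First-Fit:
  Item 0.27 -> new Bin 1
  Item 0.32 -> Bin 1 (now 0.59)
  Item 0.38 -> Bin 1 (now 0.97)
  Item 0.13 -> new Bin 2
  Item 0.15 -> Bin 2 (now 0.28)
  Item 0.38 -> Bin 2 (now 0.66)
Total bins used = 2

2


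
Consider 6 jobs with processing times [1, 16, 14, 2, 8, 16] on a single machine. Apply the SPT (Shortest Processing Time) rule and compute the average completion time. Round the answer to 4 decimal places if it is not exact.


Sort jobs by processing time (SPT order): [1, 2, 8, 14, 16, 16]
Compute completion times sequentially:
  Job 1: processing = 1, completes at 1
  Job 2: processing = 2, completes at 3
  Job 3: processing = 8, completes at 11
  Job 4: processing = 14, completes at 25
  Job 5: processing = 16, completes at 41
  Job 6: processing = 16, completes at 57
Sum of completion times = 138
Average completion time = 138/6 = 23.0

23.0


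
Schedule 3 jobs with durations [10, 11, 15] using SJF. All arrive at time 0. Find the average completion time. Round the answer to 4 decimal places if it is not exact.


SJF order (ascending): [10, 11, 15]
Completion times:
  Job 1: burst=10, C=10
  Job 2: burst=11, C=21
  Job 3: burst=15, C=36
Average completion = 67/3 = 22.3333

22.3333


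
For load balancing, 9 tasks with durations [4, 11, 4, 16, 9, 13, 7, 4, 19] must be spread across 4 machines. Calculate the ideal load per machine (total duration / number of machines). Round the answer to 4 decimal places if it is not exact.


Total processing time = 4 + 11 + 4 + 16 + 9 + 13 + 7 + 4 + 19 = 87
Number of machines = 4
Ideal balanced load = 87 / 4 = 21.75

21.75


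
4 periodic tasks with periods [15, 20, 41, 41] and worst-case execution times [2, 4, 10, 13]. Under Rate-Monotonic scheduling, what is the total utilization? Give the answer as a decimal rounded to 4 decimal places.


Compute individual utilizations (exact fractions):
  Task 1: C/T = 2/15 (approx. 0.1333)
  Task 2: C/T = 4/20 = 1/5 (approx. 0.2)
  Task 3: C/T = 10/41 (approx. 0.2439)
  Task 4: C/T = 13/41 (approx. 0.3171)
Total utilization U = 2/15 + 1/5 + 10/41 + 13/41 = 110/123
Rounded to 4 decimal places: U = 0.8943
RM (Liu & Layland) bound for 4 tasks = 0.756828; compare with U = 110/123 (approx. 0.894309)
bound < U <= 1, so the RM sufficient condition is not met (inconclusive; an exact test such as response-time analysis is needed).

0.8943


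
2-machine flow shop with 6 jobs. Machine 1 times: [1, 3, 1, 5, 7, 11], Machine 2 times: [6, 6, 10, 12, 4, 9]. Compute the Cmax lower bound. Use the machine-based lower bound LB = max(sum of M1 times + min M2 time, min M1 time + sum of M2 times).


LB1 = sum(M1 times) + min(M2 times) = 28 + 4 = 32
LB2 = min(M1 times) + sum(M2 times) = 1 + 47 = 48
Lower bound = max(LB1, LB2) = max(32, 48) = 48

48


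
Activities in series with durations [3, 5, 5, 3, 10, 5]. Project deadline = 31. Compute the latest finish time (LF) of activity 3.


LF(activity 3) = deadline - sum of successor durations
Successors: activities 4 through 6 with durations [3, 10, 5]
Sum of successor durations = 18
LF = 31 - 18 = 13

13


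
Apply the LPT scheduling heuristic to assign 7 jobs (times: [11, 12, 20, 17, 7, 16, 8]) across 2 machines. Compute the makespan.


Sort jobs in decreasing order (LPT): [20, 17, 16, 12, 11, 8, 7]
Assign each job to the least loaded machine:
  Machine 1: jobs [20, 12, 11], load = 43
  Machine 2: jobs [17, 16, 8, 7], load = 48
Makespan = max load = 48

48


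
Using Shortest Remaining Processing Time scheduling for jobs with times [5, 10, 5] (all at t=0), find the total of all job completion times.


Since all jobs arrive at t=0, SRPT equals SPT ordering.
SPT order: [5, 5, 10]
Completion times:
  Job 1: p=5, C=5
  Job 2: p=5, C=10
  Job 3: p=10, C=20
Total completion time = 5 + 10 + 20 = 35

35


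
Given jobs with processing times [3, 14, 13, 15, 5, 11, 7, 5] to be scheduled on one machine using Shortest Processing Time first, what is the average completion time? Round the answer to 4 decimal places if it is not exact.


Sort jobs by processing time (SPT order): [3, 5, 5, 7, 11, 13, 14, 15]
Compute completion times sequentially:
  Job 1: processing = 3, completes at 3
  Job 2: processing = 5, completes at 8
  Job 3: processing = 5, completes at 13
  Job 4: processing = 7, completes at 20
  Job 5: processing = 11, completes at 31
  Job 6: processing = 13, completes at 44
  Job 7: processing = 14, completes at 58
  Job 8: processing = 15, completes at 73
Sum of completion times = 250
Average completion time = 250/8 = 31.25

31.25


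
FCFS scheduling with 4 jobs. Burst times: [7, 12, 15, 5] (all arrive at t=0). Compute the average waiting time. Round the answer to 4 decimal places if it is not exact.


FCFS order (as given): [7, 12, 15, 5]
Waiting times:
  Job 1: wait = 0
  Job 2: wait = 7
  Job 3: wait = 19
  Job 4: wait = 34
Sum of waiting times = 60
Average waiting time = 60/4 = 15.0

15.0


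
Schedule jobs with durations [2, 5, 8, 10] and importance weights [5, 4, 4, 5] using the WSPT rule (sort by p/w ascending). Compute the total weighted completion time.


Compute p/w ratios and sort ascending (WSPT): [(2, 5), (5, 4), (8, 4), (10, 5)]
Compute weighted completion times:
  Job (p=2,w=5): C=2, w*C=5*2=10
  Job (p=5,w=4): C=7, w*C=4*7=28
  Job (p=8,w=4): C=15, w*C=4*15=60
  Job (p=10,w=5): C=25, w*C=5*25=125
Total weighted completion time = 223

223


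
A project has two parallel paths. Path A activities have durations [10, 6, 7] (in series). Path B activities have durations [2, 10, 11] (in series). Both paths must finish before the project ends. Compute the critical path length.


Path A total = 10 + 6 + 7 = 23
Path B total = 2 + 10 + 11 = 23
Critical path = longest path = max(23, 23) = 23

23


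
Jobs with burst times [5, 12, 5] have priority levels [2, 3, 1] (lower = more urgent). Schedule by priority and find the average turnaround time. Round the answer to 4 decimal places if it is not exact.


Sort by priority (ascending = highest first):
Order: [(1, 5), (2, 5), (3, 12)]
Completion times:
  Priority 1, burst=5, C=5
  Priority 2, burst=5, C=10
  Priority 3, burst=12, C=22
Average turnaround = 37/3 = 12.3333

12.3333


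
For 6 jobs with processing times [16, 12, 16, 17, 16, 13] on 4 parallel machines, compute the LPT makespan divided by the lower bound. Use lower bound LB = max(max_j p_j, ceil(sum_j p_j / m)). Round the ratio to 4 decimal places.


LPT order: [17, 16, 16, 16, 13, 12]
Machine loads after assignment: [17, 29, 28, 16]
LPT makespan = 29
Lower bound = max(max_job, ceil(total/4)) = max(17, 23) = 23
Ratio = 29 / 23 = 1.2609

1.2609


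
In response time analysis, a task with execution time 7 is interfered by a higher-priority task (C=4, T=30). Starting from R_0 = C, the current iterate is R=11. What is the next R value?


R_next = C + ceil(R_prev / T_hp) * C_hp
ceil(11 / 30) = ceil(0.3667) = 1
Interference = 1 * 4 = 4
R_next = 7 + 4 = 11
R_next = R_prev, so the iteration has converged (response time = 11).

11


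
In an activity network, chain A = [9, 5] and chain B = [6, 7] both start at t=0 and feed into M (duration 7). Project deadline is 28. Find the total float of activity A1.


Forward pass: ES(A1) = sum of predecessors on chain A = 0
EF = ES + duration = 0 + 9 = 9
Backward pass: LF(M) = deadline = 28; LS(M) = 28 - 7 = 21
LF(A1) = LS(M) - sum(successors on chain A) = 21 - 5 = 16
LS = LF - duration = 16 - 9 = 7
Total float = LS - ES = 7 - 0 = 7

7


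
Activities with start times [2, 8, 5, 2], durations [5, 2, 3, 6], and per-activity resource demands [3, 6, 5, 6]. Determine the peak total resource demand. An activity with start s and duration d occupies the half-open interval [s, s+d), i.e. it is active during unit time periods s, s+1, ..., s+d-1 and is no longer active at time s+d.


Each activity i is active on [start_i, start_i + duration_i).
Compute total resource usage per time slot:
  t=0: active resources = [], total = 0
  t=1: active resources = [], total = 0
  t=2: active resources = [3, 6], total = 9
  t=3: active resources = [3, 6], total = 9
  t=4: active resources = [3, 6], total = 9
  t=5: active resources = [3, 5, 6], total = 14
  t=6: active resources = [3, 5, 6], total = 14
  t=7: active resources = [5, 6], total = 11
  t=8: active resources = [6], total = 6
  t=9: active resources = [6], total = 6
Peak resource demand = 14

14


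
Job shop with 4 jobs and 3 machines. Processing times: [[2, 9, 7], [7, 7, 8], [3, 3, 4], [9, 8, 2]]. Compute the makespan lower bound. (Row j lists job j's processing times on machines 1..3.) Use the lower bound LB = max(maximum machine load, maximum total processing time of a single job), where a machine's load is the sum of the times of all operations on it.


Machine loads:
  Machine 1: 2 + 7 + 3 + 9 = 21
  Machine 2: 9 + 7 + 3 + 8 = 27
  Machine 3: 7 + 8 + 4 + 2 = 21
Max machine load = 27
Job totals:
  Job 1: 18
  Job 2: 22
  Job 3: 10
  Job 4: 19
Max job total = 22
Lower bound = max(27, 22) = 27

27


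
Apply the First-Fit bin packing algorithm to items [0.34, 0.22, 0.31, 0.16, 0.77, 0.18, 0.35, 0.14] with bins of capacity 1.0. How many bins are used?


Place items sequentially using First-Fit:
  Item 0.34 -> new Bin 1
  Item 0.22 -> Bin 1 (now 0.56)
  Item 0.31 -> Bin 1 (now 0.87)
  Item 0.16 -> new Bin 2
  Item 0.77 -> Bin 2 (now 0.93)
  Item 0.18 -> new Bin 3
  Item 0.35 -> Bin 3 (now 0.53)
  Item 0.14 -> Bin 3 (now 0.67)
Total bins used = 3

3


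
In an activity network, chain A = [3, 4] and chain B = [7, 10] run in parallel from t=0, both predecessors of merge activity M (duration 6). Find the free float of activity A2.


ES(A2) = sum of predecessors on chain A = 3
EF(A2) = ES + duration = 3 + 4 = 7
Successor of A2 is M. ES(M) = max(sum(A), sum(B)) = max(7, 17) = 17
Free float = ES(successor) - EF(current) = 17 - 7 = 10

10


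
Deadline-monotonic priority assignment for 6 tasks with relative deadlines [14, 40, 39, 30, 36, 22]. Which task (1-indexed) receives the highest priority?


Sort tasks by relative deadline (ascending):
  Task 1: deadline = 14
  Task 6: deadline = 22
  Task 4: deadline = 30
  Task 5: deadline = 36
  Task 3: deadline = 39
  Task 2: deadline = 40
Priority order (highest first): [1, 6, 4, 5, 3, 2]
Highest priority task = 1

1


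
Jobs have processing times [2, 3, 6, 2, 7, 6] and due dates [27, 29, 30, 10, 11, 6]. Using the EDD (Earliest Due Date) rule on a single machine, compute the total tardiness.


Sort by due date (EDD order): [(6, 6), (2, 10), (7, 11), (2, 27), (3, 29), (6, 30)]
Compute completion times and tardiness:
  Job 1: p=6, d=6, C=6, tardiness=max(0,6-6)=0
  Job 2: p=2, d=10, C=8, tardiness=max(0,8-10)=0
  Job 3: p=7, d=11, C=15, tardiness=max(0,15-11)=4
  Job 4: p=2, d=27, C=17, tardiness=max(0,17-27)=0
  Job 5: p=3, d=29, C=20, tardiness=max(0,20-29)=0
  Job 6: p=6, d=30, C=26, tardiness=max(0,26-30)=0
Total tardiness = 4

4


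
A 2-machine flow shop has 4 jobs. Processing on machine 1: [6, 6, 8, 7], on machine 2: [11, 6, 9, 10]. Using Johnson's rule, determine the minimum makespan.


Apply Johnson's rule:
  Group 1 (a <= b): [(1, 6, 11), (2, 6, 6), (4, 7, 10), (3, 8, 9)]
  Group 2 (a > b): []
Optimal job order: [1, 2, 4, 3]
Schedule:
  Job 1: M1 done at 6, M2 done at 17
  Job 2: M1 done at 12, M2 done at 23
  Job 4: M1 done at 19, M2 done at 33
  Job 3: M1 done at 27, M2 done at 42
Makespan = 42

42


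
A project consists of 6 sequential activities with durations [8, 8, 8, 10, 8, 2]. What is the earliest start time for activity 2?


Activity 2 starts after activities 1 through 1 complete.
Predecessor durations: [8]
ES = 8 = 8

8


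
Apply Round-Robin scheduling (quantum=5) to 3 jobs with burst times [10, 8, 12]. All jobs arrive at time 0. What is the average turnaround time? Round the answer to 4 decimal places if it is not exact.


Time quantum = 5
Execution trace:
  J1 runs 5 units, time = 5
  J2 runs 5 units, time = 10
  J3 runs 5 units, time = 15
  J1 runs 5 units, time = 20
  J2 runs 3 units, time = 23
  J3 runs 5 units, time = 28
  J3 runs 2 units, time = 30
Finish times: [20, 23, 30]
Average turnaround = 73/3 = 24.3333

24.3333


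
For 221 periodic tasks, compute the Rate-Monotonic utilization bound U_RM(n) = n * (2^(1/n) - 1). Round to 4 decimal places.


Compute 2^(1/221) = 1.0031413363
Subtract 1: 1.0031413363 - 1 = 0.0031413363
Multiply by n: 221 * 0.0031413363 = 0.6942353223
Round to 4 dp: 0.6942

0.6942


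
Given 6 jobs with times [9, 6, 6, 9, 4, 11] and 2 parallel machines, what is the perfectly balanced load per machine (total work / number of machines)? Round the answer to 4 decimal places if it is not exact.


Total processing time = 9 + 6 + 6 + 9 + 4 + 11 = 45
Number of machines = 2
Ideal balanced load = 45 / 2 = 22.5

22.5


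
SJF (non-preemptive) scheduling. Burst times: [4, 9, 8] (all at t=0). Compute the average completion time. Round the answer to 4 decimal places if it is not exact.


SJF order (ascending): [4, 8, 9]
Completion times:
  Job 1: burst=4, C=4
  Job 2: burst=8, C=12
  Job 3: burst=9, C=21
Average completion = 37/3 = 12.3333

12.3333
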